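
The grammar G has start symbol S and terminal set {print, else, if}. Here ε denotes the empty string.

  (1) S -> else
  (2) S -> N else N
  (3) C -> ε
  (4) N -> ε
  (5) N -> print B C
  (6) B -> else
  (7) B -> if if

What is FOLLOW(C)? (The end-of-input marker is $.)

FIRST(C) = {ε}
FIRST(N) = {ε, print}
FIRST(B) = {else, if}
FIRST(S) = {else, print}  (via N else N)
FOLLOW(S) includes $ since S is the start symbol.
FOLLOW(S): S appears on no right-hand side. Thus FOLLOW(S) = {$}.
FOLLOW(N): in S->N else N (occurrence 1), N is followed by else N with FIRST {else}; in S->N else N (occurrence 2), the suffix after N is empty, so FOLLOW(N) ⊇ FOLLOW(S) = {$}. Thus FOLLOW(N) = {$, else}.
FOLLOW(C): in N->print B C, the suffix after C is empty, so FOLLOW(C) ⊇ FOLLOW(N) = {$, else}. Thus FOLLOW(C) = {$, else}.
FOLLOW(B): in N->print B C, B is followed by C with FIRST {ε}; in N->print B C, the suffix after B is nullable, so FOLLOW(B) ⊇ FOLLOW(N) = {$, else}. Thus FOLLOW(B) = {$, else}.

{$, else}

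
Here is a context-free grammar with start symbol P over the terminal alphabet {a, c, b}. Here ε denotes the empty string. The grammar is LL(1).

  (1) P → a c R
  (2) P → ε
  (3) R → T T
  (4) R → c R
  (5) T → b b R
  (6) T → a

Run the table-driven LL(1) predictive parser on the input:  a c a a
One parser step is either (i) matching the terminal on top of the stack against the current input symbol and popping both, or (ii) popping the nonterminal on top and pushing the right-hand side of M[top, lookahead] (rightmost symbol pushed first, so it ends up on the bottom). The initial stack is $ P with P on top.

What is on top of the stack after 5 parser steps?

a

     Stack    Input      Action
  1  $ P      a c a a $  expand P → a c R
  2  $ R c a  a c a a $  match a
  3  $ R c    c a a $    match c
  4  $ R      a a $      expand R → T T
  5  $ T T    a a $      expand T → a
Stack after step 5: $ T a (top = a).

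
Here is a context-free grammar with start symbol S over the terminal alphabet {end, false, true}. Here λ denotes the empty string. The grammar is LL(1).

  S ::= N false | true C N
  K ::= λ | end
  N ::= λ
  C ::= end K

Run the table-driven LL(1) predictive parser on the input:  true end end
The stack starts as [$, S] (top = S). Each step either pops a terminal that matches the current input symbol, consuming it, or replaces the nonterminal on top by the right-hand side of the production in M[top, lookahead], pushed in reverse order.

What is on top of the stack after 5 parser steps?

end

step 1: stack=$ S  input=true end end $  — expand S ::= true C N
step 2: stack=$ N C true  input=true end end $  — match true
step 3: stack=$ N C  input=end end $  — expand C ::= end K
step 4: stack=$ N K end  input=end end $  — match end
step 5: stack=$ N K  input=end $  — expand K ::= end
Stack after step 5: $ N end (top = end).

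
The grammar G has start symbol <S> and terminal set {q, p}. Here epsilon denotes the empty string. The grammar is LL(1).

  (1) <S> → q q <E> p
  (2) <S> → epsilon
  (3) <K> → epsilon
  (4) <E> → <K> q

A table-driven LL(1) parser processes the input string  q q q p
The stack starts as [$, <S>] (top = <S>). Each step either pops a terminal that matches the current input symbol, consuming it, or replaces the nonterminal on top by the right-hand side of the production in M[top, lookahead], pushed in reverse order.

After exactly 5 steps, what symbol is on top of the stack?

q

step 1: stack=$ <S>  input=q q q p $  — expand <S> → q q <E> p
step 2: stack=$ p <E> q q  input=q q q p $  — match q
step 3: stack=$ p <E> q  input=q q p $  — match q
step 4: stack=$ p <E>  input=q p $  — expand <E> → <K> q
step 5: stack=$ p q <K>  input=q p $  — expand <K> → epsilon
Stack after step 5: $ p q (top = q).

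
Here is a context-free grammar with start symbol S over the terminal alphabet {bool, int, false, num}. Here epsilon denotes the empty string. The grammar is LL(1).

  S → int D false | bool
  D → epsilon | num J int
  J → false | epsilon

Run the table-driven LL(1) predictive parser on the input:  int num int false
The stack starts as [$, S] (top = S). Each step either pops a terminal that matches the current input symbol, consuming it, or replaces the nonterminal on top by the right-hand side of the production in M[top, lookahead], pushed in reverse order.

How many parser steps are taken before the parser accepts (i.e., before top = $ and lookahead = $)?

     Stack              Input                Action
  1  $ S                int num int false $  expand S → int D false
  2  $ false D int      int num int false $  match int
  3  $ false D          num int false $      expand D → num J int
  4  $ false int J num  num int false $      match num
  5  $ false int J      int false $          expand J → epsilon
  6  $ false int        int false $          match int
  7  $ false            false $              match false
Accept reached after 7 steps.

7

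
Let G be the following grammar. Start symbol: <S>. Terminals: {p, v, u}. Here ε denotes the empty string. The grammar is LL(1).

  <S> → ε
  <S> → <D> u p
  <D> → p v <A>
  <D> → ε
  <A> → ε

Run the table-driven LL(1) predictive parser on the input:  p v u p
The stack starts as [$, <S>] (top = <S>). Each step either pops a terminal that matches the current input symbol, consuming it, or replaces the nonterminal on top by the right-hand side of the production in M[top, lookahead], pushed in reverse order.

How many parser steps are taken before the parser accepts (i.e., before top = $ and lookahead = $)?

7

step 1: stack=$ <S>  input=p v u p $  — expand <S> → <D> u p
step 2: stack=$ p u <D>  input=p v u p $  — expand <D> → p v <A>
step 3: stack=$ p u <A> v p  input=p v u p $  — match p
step 4: stack=$ p u <A> v  input=v u p $  — match v
step 5: stack=$ p u <A>  input=u p $  — expand <A> → ε
step 6: stack=$ p u  input=u p $  — match u
step 7: stack=$ p  input=p $  — match p
Accept reached after 7 steps.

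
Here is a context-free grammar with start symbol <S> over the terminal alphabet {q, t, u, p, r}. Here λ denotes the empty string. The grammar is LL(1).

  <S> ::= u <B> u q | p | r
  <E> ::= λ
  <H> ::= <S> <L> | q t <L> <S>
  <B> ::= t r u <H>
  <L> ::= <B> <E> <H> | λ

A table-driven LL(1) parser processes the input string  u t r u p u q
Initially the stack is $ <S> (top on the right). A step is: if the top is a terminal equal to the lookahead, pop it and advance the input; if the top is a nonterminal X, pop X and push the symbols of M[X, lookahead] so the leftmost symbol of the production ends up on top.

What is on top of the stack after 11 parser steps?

step 1: stack=$ <S>  input=u t r u p u q $  — expand <S> ::= u <B> u q
step 2: stack=$ q u <B> u  input=u t r u p u q $  — match u
step 3: stack=$ q u <B>  input=t r u p u q $  — expand <B> ::= t r u <H>
step 4: stack=$ q u <H> u r t  input=t r u p u q $  — match t
step 5: stack=$ q u <H> u r  input=r u p u q $  — match r
step 6: stack=$ q u <H> u  input=u p u q $  — match u
step 7: stack=$ q u <H>  input=p u q $  — expand <H> ::= <S> <L>
step 8: stack=$ q u <L> <S>  input=p u q $  — expand <S> ::= p
step 9: stack=$ q u <L> p  input=p u q $  — match p
step 10: stack=$ q u <L>  input=u q $  — expand <L> ::= λ
step 11: stack=$ q u  input=u q $  — match u
Stack after step 11: $ q (top = q).

q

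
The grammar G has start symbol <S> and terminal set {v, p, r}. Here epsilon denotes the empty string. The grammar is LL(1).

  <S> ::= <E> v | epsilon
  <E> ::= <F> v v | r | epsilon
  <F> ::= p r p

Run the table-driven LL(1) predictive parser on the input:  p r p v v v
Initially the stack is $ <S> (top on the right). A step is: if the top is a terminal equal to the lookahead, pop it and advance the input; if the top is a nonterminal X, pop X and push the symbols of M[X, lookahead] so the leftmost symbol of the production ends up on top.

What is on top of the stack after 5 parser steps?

     Stack          Input          Action
  1  $ <S>          p r p v v v $  expand <S> ::= <E> v
  2  $ v <E>        p r p v v v $  expand <E> ::= <F> v v
  3  $ v v v <F>    p r p v v v $  expand <F> ::= p r p
  4  $ v v v p r p  p r p v v v $  match p
  5  $ v v v p r    r p v v v $    match r
Stack after step 5: $ v v v p (top = p).

p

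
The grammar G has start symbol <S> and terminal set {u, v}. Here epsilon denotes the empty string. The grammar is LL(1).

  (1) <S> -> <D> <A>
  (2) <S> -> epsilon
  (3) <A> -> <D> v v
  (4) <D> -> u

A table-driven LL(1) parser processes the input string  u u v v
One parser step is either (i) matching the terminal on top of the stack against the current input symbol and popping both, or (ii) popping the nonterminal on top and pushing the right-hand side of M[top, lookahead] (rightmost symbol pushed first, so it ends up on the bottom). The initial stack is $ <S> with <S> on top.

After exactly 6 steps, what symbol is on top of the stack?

v

step 1: stack=$ <S>  input=u u v v $  — expand <S> -> <D> <A>
step 2: stack=$ <A> <D>  input=u u v v $  — expand <D> -> u
step 3: stack=$ <A> u  input=u u v v $  — match u
step 4: stack=$ <A>  input=u v v $  — expand <A> -> <D> v v
step 5: stack=$ v v <D>  input=u v v $  — expand <D> -> u
step 6: stack=$ v v u  input=u v v $  — match u
Stack after step 6: $ v v (top = v).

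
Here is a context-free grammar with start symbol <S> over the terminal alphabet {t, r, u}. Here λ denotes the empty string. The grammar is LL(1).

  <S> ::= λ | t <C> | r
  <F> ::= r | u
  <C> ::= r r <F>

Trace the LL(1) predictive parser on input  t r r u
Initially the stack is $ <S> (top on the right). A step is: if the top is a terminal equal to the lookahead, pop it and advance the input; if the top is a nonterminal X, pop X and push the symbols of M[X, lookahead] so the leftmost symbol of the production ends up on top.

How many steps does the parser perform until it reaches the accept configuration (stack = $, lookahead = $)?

7

step 1: stack=$ <S>  input=t r r u $  — expand <S> ::= t <C>
step 2: stack=$ <C> t  input=t r r u $  — match t
step 3: stack=$ <C>  input=r r u $  — expand <C> ::= r r <F>
step 4: stack=$ <F> r r  input=r r u $  — match r
step 5: stack=$ <F> r  input=r u $  — match r
step 6: stack=$ <F>  input=u $  — expand <F> ::= u
step 7: stack=$ u  input=u $  — match u
Accept reached after 7 steps.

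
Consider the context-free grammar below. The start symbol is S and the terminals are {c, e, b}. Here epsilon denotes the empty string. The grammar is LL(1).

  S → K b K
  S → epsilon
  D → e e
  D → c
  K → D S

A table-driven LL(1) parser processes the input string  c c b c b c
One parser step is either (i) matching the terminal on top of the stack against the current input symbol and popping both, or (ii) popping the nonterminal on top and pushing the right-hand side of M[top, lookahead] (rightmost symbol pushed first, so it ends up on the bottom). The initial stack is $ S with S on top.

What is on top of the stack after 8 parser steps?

step 1: stack=$ S  input=c c b c b c $  — expand S → K b K
step 2: stack=$ K b K  input=c c b c b c $  — expand K → D S
step 3: stack=$ K b S D  input=c c b c b c $  — expand D → c
step 4: stack=$ K b S c  input=c c b c b c $  — match c
step 5: stack=$ K b S  input=c b c b c $  — expand S → K b K
step 6: stack=$ K b K b K  input=c b c b c $  — expand K → D S
step 7: stack=$ K b K b S D  input=c b c b c $  — expand D → c
step 8: stack=$ K b K b S c  input=c b c b c $  — match c
Stack after step 8: $ K b K b S (top = S).

S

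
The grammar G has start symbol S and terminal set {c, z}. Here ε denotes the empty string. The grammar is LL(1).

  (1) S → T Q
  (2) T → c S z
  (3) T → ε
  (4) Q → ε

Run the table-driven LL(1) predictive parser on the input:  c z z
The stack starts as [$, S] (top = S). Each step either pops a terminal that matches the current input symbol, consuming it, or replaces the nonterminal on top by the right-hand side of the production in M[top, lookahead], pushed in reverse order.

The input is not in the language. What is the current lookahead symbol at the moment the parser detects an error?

z

     Stack      Input    Action
  1  $ S        c z z $  expand S → T Q
  2  $ Q T      c z z $  expand T → c S z
  3  $ Q z S c  c z z $  match c
  4  $ Q z S    z z $    expand S → T Q
  5  $ Q z Q T  z z $    expand T → ε
  6  $ Q z Q    z z $    expand Q → ε
  7  $ Q z      z z $    match z
  8  $ Q        z $      expand Q → ε
  9  $          z $      error: stack empty but input remains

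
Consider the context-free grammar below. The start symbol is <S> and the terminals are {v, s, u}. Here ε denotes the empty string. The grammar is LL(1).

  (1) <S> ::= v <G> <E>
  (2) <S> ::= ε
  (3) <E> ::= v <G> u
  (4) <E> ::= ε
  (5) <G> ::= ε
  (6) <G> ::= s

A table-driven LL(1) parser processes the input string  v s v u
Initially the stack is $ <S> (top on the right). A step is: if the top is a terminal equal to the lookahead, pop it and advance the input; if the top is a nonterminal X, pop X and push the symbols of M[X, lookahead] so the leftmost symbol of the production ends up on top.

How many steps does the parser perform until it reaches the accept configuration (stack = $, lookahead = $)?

8

step 1: stack=$ <S>  input=v s v u $  — expand <S> ::= v <G> <E>
step 2: stack=$ <E> <G> v  input=v s v u $  — match v
step 3: stack=$ <E> <G>  input=s v u $  — expand <G> ::= s
step 4: stack=$ <E> s  input=s v u $  — match s
step 5: stack=$ <E>  input=v u $  — expand <E> ::= v <G> u
step 6: stack=$ u <G> v  input=v u $  — match v
step 7: stack=$ u <G>  input=u $  — expand <G> ::= ε
step 8: stack=$ u  input=u $  — match u
Accept reached after 8 steps.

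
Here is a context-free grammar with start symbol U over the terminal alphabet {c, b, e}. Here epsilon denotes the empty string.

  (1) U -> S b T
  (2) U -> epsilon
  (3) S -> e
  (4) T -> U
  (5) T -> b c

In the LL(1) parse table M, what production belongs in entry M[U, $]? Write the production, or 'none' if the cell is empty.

U -> epsilon

FIRST(S) = {e}
FIRST(U) = {epsilon, e}  (via S b T)
FIRST(T) = {epsilon, b, e}  (via U)
FOLLOW(U) includes $ since U is the start symbol.
FOLLOW(U): in T->U, the suffix after U is empty, so FOLLOW(U) ⊇ FOLLOW(T) = {$}. Thus FOLLOW(U) = {$}.
FOLLOW(T): in U->S b T, the suffix after T is empty, so FOLLOW(T) ⊇ FOLLOW(U) = {$}. Thus FOLLOW(T) = {$}.
For U -> S b T: FIRST(S b T) = {e}, so it goes in M[U, t] for t ∈ {e}.
For U -> epsilon: FIRST(epsilon) = {epsilon}, so it goes in M[U, t] for t ∈ {}; since epsilon ∈ FIRST, also for every t ∈ FOLLOW(U) = {$}.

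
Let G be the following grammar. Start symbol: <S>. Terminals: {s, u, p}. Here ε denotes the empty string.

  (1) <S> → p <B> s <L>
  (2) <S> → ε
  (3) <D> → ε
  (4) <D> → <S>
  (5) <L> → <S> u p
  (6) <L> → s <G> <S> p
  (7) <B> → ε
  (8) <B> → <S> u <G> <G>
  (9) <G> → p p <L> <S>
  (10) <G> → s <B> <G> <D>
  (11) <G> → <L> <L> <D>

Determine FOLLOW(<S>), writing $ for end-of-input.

FIRST(<S>): from <S>→p <B> s <L> we get {p}; from <S>→ε we get {ε}. So FIRST(<S>) = {ε, p}.
FIRST(<D>): from <D>→ε we get {ε}; from <D>→<S> we get {ε, p}. So FIRST(<D>) = {ε, p}.
FIRST(<L>): from <L>→<S> u p we get {p, u}; from <L>→s <G> <S> p we get {s}. So FIRST(<L>) = {p, s, u}.
FIRST(<B>): from <B>→ε we get {ε}; from <B>→<S> u <G> <G> we get {p, u}. So FIRST(<B>) = {ε, p, u}.
FIRST(<G>): from <G>→p p <L> <S> we get {p}; from <G>→s <B> <G> <D> we get {s}; from <G>→<L> <L> <D> we get {p, s, u}. So FIRST(<G>) = {p, s, u}.
FOLLOW(<S>) includes $ since <S> is the start symbol.
FOLLOW(<B>): in <S>→p <B> s <L>, <B> is followed by s <L> with FIRST {s}; in <G>→s <B> <G> <D>, <B> is followed by <G> <D> with FIRST {p, s, u}. Thus FOLLOW(<B>) = {p, s, u}.
FOLLOW(<G>): in <L>→s <G> <S> p, <G> is followed by <S> p with FIRST {p}; in <B>→<S> u <G> <G> (occurrence 1), <G> is followed by <G> with FIRST {p, s, u}; in <B>→<S> u <G> <G> (occurrence 2), the suffix after <G> is empty, so FOLLOW(<G>) ⊇ FOLLOW(<B>) = {p, s, u}; in <G>→s <B> <G> <D>, <G> is followed by <D> with FIRST {ε, p}; in <G>→s <B> <G> <D>, the suffix after <G> is nullable (adds nothing new). Thus FOLLOW(<G>) = {p, s, u}.
FOLLOW(<D>): in <G>→s <B> <G> <D>, the suffix after <D> is empty, so FOLLOW(<D>) ⊇ FOLLOW(<G>) = {p, s, u}; in <G>→<L> <L> <D>, the suffix after <D> is empty, so FOLLOW(<D>) ⊇ FOLLOW(<G>) = {p, s, u}. Thus FOLLOW(<D>) = {p, s, u}.
FOLLOW(<S>): in <D>→<S>, the suffix after <S> is empty, so FOLLOW(<S>) ⊇ FOLLOW(<D>) = {p, s, u}; in <L>→<S> u p, <S> is followed by u p with FIRST {u}; in <L>→s <G> <S> p, <S> is followed by p with FIRST {p}; in <B>→<S> u <G> <G>, <S> is followed by u <G> <G> with FIRST {u}; in <G>→p p <L> <S>, the suffix after <S> is empty, so FOLLOW(<S>) ⊇ FOLLOW(<G>) = {p, s, u}. Thus FOLLOW(<S>) = {$, p, s, u}.
FOLLOW(<L>): in <S>→p <B> s <L>, the suffix after <L> is empty, so FOLLOW(<L>) ⊇ FOLLOW(<S>) = {$, p, s, u}; in <G>→p p <L> <S>, <L> is followed by <S> with FIRST {ε, p}; in <G>→p p <L> <S>, the suffix after <L> is nullable, so FOLLOW(<L>) ⊇ FOLLOW(<G>) = {p, s, u}; in <G>→<L> <L> <D> (occurrence 1), <L> is followed by <L> <D> with FIRST {p, s, u}; in <G>→<L> <L> <D> (occurrence 2), <L> is followed by <D> with FIRST {ε, p}; in <G>→<L> <L> <D> (occurrence 2), the suffix after <L> is nullable, so FOLLOW(<L>) ⊇ FOLLOW(<G>) = {p, s, u}. Thus FOLLOW(<L>) = {$, p, s, u}.

{$, p, s, u}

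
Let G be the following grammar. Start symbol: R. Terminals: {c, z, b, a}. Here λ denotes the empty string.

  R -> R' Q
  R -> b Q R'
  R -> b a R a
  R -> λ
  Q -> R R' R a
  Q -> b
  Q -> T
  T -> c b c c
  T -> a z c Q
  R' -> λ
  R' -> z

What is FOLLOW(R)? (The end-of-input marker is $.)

{$, a, b, c, z}

FIRST(T): from T->c b c c we get {c}; from T->a z c Q we get {a}. So FIRST(T) = {a, c}.
FIRST(R'): from R'->λ we get {λ}; from R'->z we get {z}. So FIRST(R') = {λ, z}.
FIRST(R): from R->R' Q we get {a, b, c, z}; from R->b Q R' we get {b}; from R->b a R a we get {b}; from R->λ we get {λ}. So FIRST(R) = {λ, a, b, c, z}.
FIRST(Q): from Q->R R' R a we get {a, b, c, z}; from Q->b we get {b}; from Q->T we get {a, c}. So FIRST(Q) = {a, b, c, z}.
FOLLOW(R) includes $ since R is the start symbol.
FOLLOW(R): in R->b a R a, R is followed by a with FIRST {a}; in Q->R R' R a (occurrence 1), R is followed by R' R a with FIRST {a, b, c, z}; in Q->R R' R a (occurrence 2), R is followed by a with FIRST {a}. Thus FOLLOW(R) = {$, a, b, c, z}.
FOLLOW(R'): in R->R' Q, R' is followed by Q with FIRST {a, b, c, z}; in R->b Q R', the suffix after R' is empty, so FOLLOW(R') ⊇ FOLLOW(R) = {$, a, b, c, z}; in Q->R R' R a, R' is followed by R a with FIRST {a, b, c, z}. Thus FOLLOW(R') = {$, a, b, c, z}.
FOLLOW(Q): in R->R' Q, the suffix after Q is empty, so FOLLOW(Q) ⊇ FOLLOW(R) = {$, a, b, c, z}; in R->b Q R', Q is followed by R' with FIRST {λ, z}; in R->b Q R', the suffix after Q is nullable, so FOLLOW(Q) ⊇ FOLLOW(R) = {$, a, b, c, z}; in T->a z c Q, the suffix after Q is empty, so FOLLOW(Q) ⊇ FOLLOW(T) = {$, a, b, c, z}. Thus FOLLOW(Q) = {$, a, b, c, z}.
FOLLOW(T): in Q->T, the suffix after T is empty, so FOLLOW(T) ⊇ FOLLOW(Q) = {$, a, b, c, z}. Thus FOLLOW(T) = {$, a, b, c, z}.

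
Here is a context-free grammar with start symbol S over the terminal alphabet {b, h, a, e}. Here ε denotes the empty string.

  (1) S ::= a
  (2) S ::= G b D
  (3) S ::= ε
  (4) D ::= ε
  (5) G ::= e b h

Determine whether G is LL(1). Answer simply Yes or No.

Yes

FIRST(S) = {ε, a, e}
FIRST(D) = {ε}
FIRST(G) = {e}
FOLLOW(S) = {$}
FOLLOW(D) = {$}
FOLLOW(G) = {b}
Each cell of M receives at most one production.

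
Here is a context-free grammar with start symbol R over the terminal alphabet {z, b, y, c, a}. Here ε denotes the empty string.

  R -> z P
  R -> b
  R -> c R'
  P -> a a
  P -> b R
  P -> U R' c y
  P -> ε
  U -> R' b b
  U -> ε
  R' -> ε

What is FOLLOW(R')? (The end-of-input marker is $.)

FIRST(R) = {b, c, z}
FIRST(R') = {ε}
FIRST(U) = {ε, b}  (via R' b b)
FIRST(P) = {ε, a, b, c}  (via U R' c y)
FOLLOW(R) includes $ since R is the start symbol.
FOLLOW(U): in P->U R' c y, U is followed by R' c y with FIRST {c}. Thus FOLLOW(U) = {c}.
FOLLOW(R): in P->b R, the suffix after R is empty, so FOLLOW(R) ⊇ FOLLOW(P) = {$}. Thus FOLLOW(R) = {$}.
FOLLOW(P): in R->z P, the suffix after P is empty, so FOLLOW(P) ⊇ FOLLOW(R) = {$}. Thus FOLLOW(P) = {$}.
FOLLOW(R'): in R->c R', the suffix after R' is empty, so FOLLOW(R') ⊇ FOLLOW(R) = {$}; in P->U R' c y, R' is followed by c y with FIRST {c}; in U->R' b b, R' is followed by b b with FIRST {b}. Thus FOLLOW(R') = {$, b, c}.

{$, b, c}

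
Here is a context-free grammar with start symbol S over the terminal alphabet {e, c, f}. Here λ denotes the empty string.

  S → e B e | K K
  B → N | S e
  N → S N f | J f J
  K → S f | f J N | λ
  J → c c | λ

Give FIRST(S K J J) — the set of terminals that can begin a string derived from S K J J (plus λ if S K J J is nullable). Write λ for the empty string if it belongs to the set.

FIRST(J) = {λ, c}
FIRST(S) = {λ, e, f}  (via K K)
FIRST(N) = {c, e, f}  (via S N f, J f J)
FIRST(K) = {λ, e, f}  (via S f)
FIRST(B) = {c, e, f}  (via N, S e)
FIRST(S K J J): take FIRST of each symbol in turn, carrying on past any symbol whose FIRST contains λ; result {λ, c, e, f}.

{λ, c, e, f}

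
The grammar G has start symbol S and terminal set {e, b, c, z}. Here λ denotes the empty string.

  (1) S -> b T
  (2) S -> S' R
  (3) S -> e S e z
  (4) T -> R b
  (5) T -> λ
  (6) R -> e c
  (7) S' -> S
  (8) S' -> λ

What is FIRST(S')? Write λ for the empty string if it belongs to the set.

FIRST(R): from R->e c we get {e}. So FIRST(R) = {e}.
FIRST(T): from T->R b we get {e}; from T->λ we get {λ}. So FIRST(T) = {λ, e}.
FIRST(S): from S->b T we get {b}; from S->S' R we get {b, e}; from S->e S e z we get {e}. So FIRST(S) = {b, e}.
FIRST(S'): from S'->S we get {b, e}; from S'->λ we get {λ}. So FIRST(S') = {λ, b, e}.

{λ, b, e}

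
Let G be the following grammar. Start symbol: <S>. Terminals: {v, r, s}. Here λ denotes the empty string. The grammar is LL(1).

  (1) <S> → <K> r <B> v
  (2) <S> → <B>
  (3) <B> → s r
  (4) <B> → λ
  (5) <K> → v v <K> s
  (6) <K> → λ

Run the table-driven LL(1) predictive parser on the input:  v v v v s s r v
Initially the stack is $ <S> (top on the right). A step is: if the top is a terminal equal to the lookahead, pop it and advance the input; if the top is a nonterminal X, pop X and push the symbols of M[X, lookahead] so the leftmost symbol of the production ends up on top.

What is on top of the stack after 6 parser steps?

step 1: stack=$ <S>  input=v v v v s s r v $  — expand <S> → <K> r <B> v
step 2: stack=$ v <B> r <K>  input=v v v v s s r v $  — expand <K> → v v <K> s
step 3: stack=$ v <B> r s <K> v v  input=v v v v s s r v $  — match v
step 4: stack=$ v <B> r s <K> v  input=v v v s s r v $  — match v
step 5: stack=$ v <B> r s <K>  input=v v s s r v $  — expand <K> → v v <K> s
step 6: stack=$ v <B> r s s <K> v v  input=v v s s r v $  — match v
Stack after step 6: $ v <B> r s s <K> v (top = v).

v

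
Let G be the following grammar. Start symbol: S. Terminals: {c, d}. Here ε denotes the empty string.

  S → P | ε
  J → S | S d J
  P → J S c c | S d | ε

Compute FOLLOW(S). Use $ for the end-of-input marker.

{$, c, d}

FIRST(S) = {ε, c, d}  (via P)
FIRST(J) = {ε, c, d}  (via S, S d J)
FIRST(P) = {ε, c, d}  (via J S c c, S d)
FOLLOW(S) includes $ since S is the start symbol.
FOLLOW(J): in J→S d J, the suffix after J is empty (adds nothing new); in P→J S c c, J is followed by S c c with FIRST {c, d}. Thus FOLLOW(J) = {c, d}.
FOLLOW(S): in J→S, the suffix after S is empty, so FOLLOW(S) ⊇ FOLLOW(J) = {c, d}; in J→S d J, S is followed by d J with FIRST {d}; in P→J S c c, S is followed by c c with FIRST {c}; in P→S d, S is followed by d with FIRST {d}. Thus FOLLOW(S) = {$, c, d}.
FOLLOW(P): in S→P, the suffix after P is empty, so FOLLOW(P) ⊇ FOLLOW(S) = {$, c, d}. Thus FOLLOW(P) = {$, c, d}.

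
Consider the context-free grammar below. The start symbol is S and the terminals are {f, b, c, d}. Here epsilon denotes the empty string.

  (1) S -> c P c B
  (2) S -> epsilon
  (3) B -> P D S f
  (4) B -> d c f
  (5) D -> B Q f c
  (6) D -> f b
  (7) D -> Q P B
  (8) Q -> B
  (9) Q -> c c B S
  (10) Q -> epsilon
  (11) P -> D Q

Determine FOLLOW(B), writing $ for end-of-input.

{$, c, d, f}

FIRST(S): from S->c P c B we get {c}; from S->epsilon we get {epsilon}. So FIRST(S) = {epsilon, c}.
FIRST(B): from B->P D S f we get {c, d, f}; from B->d c f we get {d}. So FIRST(B) = {c, d, f}.
FIRST(Q): from Q->B we get {c, d, f}; from Q->c c B S we get {c}; from Q->epsilon we get {epsilon}. So FIRST(Q) = {epsilon, c, d, f}.
FIRST(D): from D->B Q f c we get {c, d, f}; from D->f b we get {f}; from D->Q P B we get {c, d, f}. So FIRST(D) = {c, d, f}.
FIRST(P): from P->D Q we get {c, d, f}. So FIRST(P) = {c, d, f}.
FOLLOW(S) includes $ since S is the start symbol.
FOLLOW(P): in S->c P c B, P is followed by c B with FIRST {c}; in B->P D S f, P is followed by D S f with FIRST {c, d, f}; in D->Q P B, P is followed by B with FIRST {c, d, f}. Thus FOLLOW(P) = {c, d, f}.
FOLLOW(D): in B->P D S f, D is followed by S f with FIRST {c, f}; in P->D Q, D is followed by Q with FIRST {epsilon, c, d, f}; in P->D Q, the suffix after D is nullable, so FOLLOW(D) ⊇ FOLLOW(P) = {c, d, f}. Thus FOLLOW(D) = {c, d, f}.
FOLLOW(Q): in D->B Q f c, Q is followed by f c with FIRST {f}; in D->Q P B, Q is followed by P B with FIRST {c, d, f}; in P->D Q, the suffix after Q is empty, so FOLLOW(Q) ⊇ FOLLOW(P) = {c, d, f}. Thus FOLLOW(Q) = {c, d, f}.
FOLLOW(S): in B->P D S f, S is followed by f with FIRST {f}; in Q->c c B S, the suffix after S is empty, so FOLLOW(S) ⊇ FOLLOW(Q) = {c, d, f}. Thus FOLLOW(S) = {$, c, d, f}.
FOLLOW(B): in S->c P c B, the suffix after B is empty, so FOLLOW(B) ⊇ FOLLOW(S) = {$, c, d, f}; in D->B Q f c, B is followed by Q f c with FIRST {c, d, f}; in D->Q P B, the suffix after B is empty, so FOLLOW(B) ⊇ FOLLOW(D) = {c, d, f}; in Q->B, the suffix after B is empty, so FOLLOW(B) ⊇ FOLLOW(Q) = {c, d, f}; in Q->c c B S, B is followed by S with FIRST {epsilon, c}; in Q->c c B S, the suffix after B is nullable, so FOLLOW(B) ⊇ FOLLOW(Q) = {c, d, f}. Thus FOLLOW(B) = {$, c, d, f}.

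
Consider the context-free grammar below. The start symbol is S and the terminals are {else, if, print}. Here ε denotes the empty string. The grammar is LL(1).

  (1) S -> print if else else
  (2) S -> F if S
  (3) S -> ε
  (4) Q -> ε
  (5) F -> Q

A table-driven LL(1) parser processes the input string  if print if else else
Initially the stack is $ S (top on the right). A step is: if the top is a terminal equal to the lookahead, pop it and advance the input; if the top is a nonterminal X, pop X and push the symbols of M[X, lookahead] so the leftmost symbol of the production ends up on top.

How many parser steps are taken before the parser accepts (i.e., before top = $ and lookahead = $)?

9

     Stack                 Input                    Action
  1  $ S                   if print if else else $  expand S -> F if S
  2  $ S if F              if print if else else $  expand F -> Q
  3  $ S if Q              if print if else else $  expand Q -> ε
  4  $ S if                if print if else else $  match if
  5  $ S                   print if else else $     expand S -> print if else else
  6  $ else else if print  print if else else $     match print
  7  $ else else if        if else else $           match if
  8  $ else else           else else $              match else
  9  $ else                else $                   match else
Accept reached after 9 steps.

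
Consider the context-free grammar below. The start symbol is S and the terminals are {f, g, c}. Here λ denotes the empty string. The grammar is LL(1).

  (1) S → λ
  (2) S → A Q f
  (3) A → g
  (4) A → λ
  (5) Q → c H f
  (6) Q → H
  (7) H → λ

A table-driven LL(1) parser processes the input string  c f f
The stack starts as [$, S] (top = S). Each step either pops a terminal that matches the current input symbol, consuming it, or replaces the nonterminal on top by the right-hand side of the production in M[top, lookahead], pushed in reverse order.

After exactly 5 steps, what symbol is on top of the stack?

f

step 1: stack=$ S  input=c f f $  — expand S → A Q f
step 2: stack=$ f Q A  input=c f f $  — expand A → λ
step 3: stack=$ f Q  input=c f f $  — expand Q → c H f
step 4: stack=$ f f H c  input=c f f $  — match c
step 5: stack=$ f f H  input=f f $  — expand H → λ
Stack after step 5: $ f f (top = f).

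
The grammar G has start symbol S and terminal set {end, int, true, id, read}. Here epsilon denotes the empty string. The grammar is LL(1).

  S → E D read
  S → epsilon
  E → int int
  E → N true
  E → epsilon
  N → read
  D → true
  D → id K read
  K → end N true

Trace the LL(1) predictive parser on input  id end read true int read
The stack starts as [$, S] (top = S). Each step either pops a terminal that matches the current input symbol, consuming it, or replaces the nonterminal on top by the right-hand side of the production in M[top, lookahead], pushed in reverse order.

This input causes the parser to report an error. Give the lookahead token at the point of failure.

int

      Stack                   Input                        Action
   1  $ S                     id end read true int read $  expand S → E D read
   2  $ read D E              id end read true int read $  expand E → epsilon
   3  $ read D                id end read true int read $  expand D → id K read
   4  $ read read K id        id end read true int read $  match id
   5  $ read read K           end read true int read $     expand K → end N true
   6  $ read read true N end  end read true int read $     match end
   7  $ read read true N      read true int read $         expand N → read
   8  $ read read true read   read true int read $         match read
   9  $ read read true        true int read $              match true
  10  $ read read             int read $                   error: top is terminal read but lookahead is int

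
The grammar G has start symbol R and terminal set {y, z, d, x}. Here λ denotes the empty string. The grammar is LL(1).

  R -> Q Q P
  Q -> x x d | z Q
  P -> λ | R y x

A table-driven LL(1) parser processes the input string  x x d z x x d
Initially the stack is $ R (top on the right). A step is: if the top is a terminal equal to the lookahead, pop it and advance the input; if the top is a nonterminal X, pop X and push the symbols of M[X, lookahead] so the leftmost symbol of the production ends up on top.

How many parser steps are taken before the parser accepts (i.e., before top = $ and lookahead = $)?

step 1: stack=$ R  input=x x d z x x d $  — expand R -> Q Q P
step 2: stack=$ P Q Q  input=x x d z x x d $  — expand Q -> x x d
step 3: stack=$ P Q d x x  input=x x d z x x d $  — match x
step 4: stack=$ P Q d x  input=x d z x x d $  — match x
step 5: stack=$ P Q d  input=d z x x d $  — match d
step 6: stack=$ P Q  input=z x x d $  — expand Q -> z Q
step 7: stack=$ P Q z  input=z x x d $  — match z
step 8: stack=$ P Q  input=x x d $  — expand Q -> x x d
step 9: stack=$ P d x x  input=x x d $  — match x
step 10: stack=$ P d x  input=x d $  — match x
step 11: stack=$ P d  input=d $  — match d
step 12: stack=$ P  input=$  — expand P -> λ
Accept reached after 12 steps.

12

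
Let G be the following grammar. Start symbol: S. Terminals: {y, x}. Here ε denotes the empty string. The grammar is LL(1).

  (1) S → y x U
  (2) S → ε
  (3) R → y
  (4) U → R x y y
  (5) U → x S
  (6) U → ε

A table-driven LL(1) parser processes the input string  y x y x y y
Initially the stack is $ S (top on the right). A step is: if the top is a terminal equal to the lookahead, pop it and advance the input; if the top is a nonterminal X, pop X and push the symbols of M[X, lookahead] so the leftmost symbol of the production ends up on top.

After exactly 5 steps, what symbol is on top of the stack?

y

step 1: stack=$ S  input=y x y x y y $  — expand S → y x U
step 2: stack=$ U x y  input=y x y x y y $  — match y
step 3: stack=$ U x  input=x y x y y $  — match x
step 4: stack=$ U  input=y x y y $  — expand U → R x y y
step 5: stack=$ y y x R  input=y x y y $  — expand R → y
Stack after step 5: $ y y x y (top = y).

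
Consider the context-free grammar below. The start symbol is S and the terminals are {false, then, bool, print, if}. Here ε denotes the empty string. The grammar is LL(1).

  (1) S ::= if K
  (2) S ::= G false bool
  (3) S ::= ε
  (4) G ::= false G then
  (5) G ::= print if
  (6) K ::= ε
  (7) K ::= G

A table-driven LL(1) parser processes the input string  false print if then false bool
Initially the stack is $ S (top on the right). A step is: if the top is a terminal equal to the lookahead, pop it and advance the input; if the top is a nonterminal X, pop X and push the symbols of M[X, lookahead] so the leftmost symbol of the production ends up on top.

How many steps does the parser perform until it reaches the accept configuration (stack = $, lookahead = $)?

     Stack                       Input                             Action
  1  $ S                         false print if then false bool $  expand S ::= G false bool
  2  $ bool false G              false print if then false bool $  expand G ::= false G then
  3  $ bool false then G false   false print if then false bool $  match false
  4  $ bool false then G         print if then false bool $        expand G ::= print if
  5  $ bool false then if print  print if then false bool $        match print
  6  $ bool false then if        if then false bool $              match if
  7  $ bool false then           then false bool $                 match then
  8  $ bool false                false bool $                      match false
  9  $ bool                      bool $                            match bool
Accept reached after 9 steps.

9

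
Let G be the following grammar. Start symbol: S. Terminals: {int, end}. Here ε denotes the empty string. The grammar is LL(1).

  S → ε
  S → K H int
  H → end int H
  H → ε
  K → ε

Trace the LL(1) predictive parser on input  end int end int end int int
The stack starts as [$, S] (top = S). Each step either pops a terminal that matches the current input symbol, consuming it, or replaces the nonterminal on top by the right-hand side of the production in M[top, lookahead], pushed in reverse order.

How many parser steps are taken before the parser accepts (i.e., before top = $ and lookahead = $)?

13

step 1: stack=$ S  input=end int end int end int int $  — expand S → K H int
step 2: stack=$ int H K  input=end int end int end int int $  — expand K → ε
step 3: stack=$ int H  input=end int end int end int int $  — expand H → end int H
step 4: stack=$ int H int end  input=end int end int end int int $  — match end
step 5: stack=$ int H int  input=int end int end int int $  — match int
step 6: stack=$ int H  input=end int end int int $  — expand H → end int H
step 7: stack=$ int H int end  input=end int end int int $  — match end
step 8: stack=$ int H int  input=int end int int $  — match int
step 9: stack=$ int H  input=end int int $  — expand H → end int H
step 10: stack=$ int H int end  input=end int int $  — match end
step 11: stack=$ int H int  input=int int $  — match int
step 12: stack=$ int H  input=int $  — expand H → ε
step 13: stack=$ int  input=int $  — match int
Accept reached after 13 steps.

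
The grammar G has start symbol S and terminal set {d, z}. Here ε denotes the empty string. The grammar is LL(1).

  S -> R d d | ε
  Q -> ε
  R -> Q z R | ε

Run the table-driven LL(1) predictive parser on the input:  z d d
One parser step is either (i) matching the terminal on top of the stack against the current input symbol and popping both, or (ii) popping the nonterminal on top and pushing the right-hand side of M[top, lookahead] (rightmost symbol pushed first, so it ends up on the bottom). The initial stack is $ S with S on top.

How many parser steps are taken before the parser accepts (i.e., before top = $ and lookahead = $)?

7

     Stack        Input    Action
  1  $ S          z d d $  expand S -> R d d
  2  $ d d R      z d d $  expand R -> Q z R
  3  $ d d R z Q  z d d $  expand Q -> ε
  4  $ d d R z    z d d $  match z
  5  $ d d R      d d $    expand R -> ε
  6  $ d d        d d $    match d
  7  $ d          d $      match d
Accept reached after 7 steps.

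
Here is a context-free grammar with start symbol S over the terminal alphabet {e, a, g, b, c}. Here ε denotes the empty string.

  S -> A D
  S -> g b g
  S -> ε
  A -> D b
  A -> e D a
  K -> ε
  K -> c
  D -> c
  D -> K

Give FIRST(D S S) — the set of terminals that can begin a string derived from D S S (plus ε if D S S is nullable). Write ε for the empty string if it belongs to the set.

{ε, b, c, e, g}

FIRST(K) = {ε, c}
FIRST(D) = {ε, c}  (via K)
FIRST(A) = {b, c, e}  (via D b)
FIRST(S) = {ε, b, c, e, g}  (via A D)
FIRST(D S S): take FIRST of each symbol in turn, carrying on past any symbol whose FIRST contains ε; result {ε, b, c, e, g}.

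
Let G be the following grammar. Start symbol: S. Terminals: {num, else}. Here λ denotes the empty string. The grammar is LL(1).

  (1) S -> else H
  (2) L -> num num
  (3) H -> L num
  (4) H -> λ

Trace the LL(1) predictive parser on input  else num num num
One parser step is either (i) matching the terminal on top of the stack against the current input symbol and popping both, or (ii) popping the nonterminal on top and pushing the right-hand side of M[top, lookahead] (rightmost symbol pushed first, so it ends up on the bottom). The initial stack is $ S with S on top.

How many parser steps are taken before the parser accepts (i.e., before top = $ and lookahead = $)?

step 1: stack=$ S  input=else num num num $  — expand S -> else H
step 2: stack=$ H else  input=else num num num $  — match else
step 3: stack=$ H  input=num num num $  — expand H -> L num
step 4: stack=$ num L  input=num num num $  — expand L -> num num
step 5: stack=$ num num num  input=num num num $  — match num
step 6: stack=$ num num  input=num num $  — match num
step 7: stack=$ num  input=num $  — match num
Accept reached after 7 steps.

7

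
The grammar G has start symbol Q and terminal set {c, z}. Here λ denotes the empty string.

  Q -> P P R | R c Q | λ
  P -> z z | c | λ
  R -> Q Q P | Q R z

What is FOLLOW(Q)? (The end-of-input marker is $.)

{$, c, z}

FIRST(P) = {λ, c, z}
FIRST(Q) = {λ, c, z}  (via P P R, R c Q)
FIRST(R) = {λ, c, z}  (via Q Q P, Q R z)
FOLLOW(Q) includes $ since Q is the start symbol.
FOLLOW(Q): in Q->R c Q, the suffix after Q is empty (adds nothing new); in R->Q Q P (occurrence 1), Q is followed by Q P with FIRST {λ, c, z}; in R->Q Q P (occurrence 1), the suffix after Q is nullable, so FOLLOW(Q) ⊇ FOLLOW(R) = {$, c, z}; in R->Q Q P (occurrence 2), Q is followed by P with FIRST {λ, c, z}; in R->Q Q P (occurrence 2), the suffix after Q is nullable, so FOLLOW(Q) ⊇ FOLLOW(R) = {$, c, z}; in R->Q R z, Q is followed by R z with FIRST {c, z}. Thus FOLLOW(Q) = {$, c, z}.
FOLLOW(R): in Q->P P R, the suffix after R is empty, so FOLLOW(R) ⊇ FOLLOW(Q) = {$, c, z}; in Q->R c Q, R is followed by c Q with FIRST {c}; in R->Q R z, R is followed by z with FIRST {z}. Thus FOLLOW(R) = {$, c, z}.
FOLLOW(P): in Q->P P R (occurrence 1), P is followed by P R with FIRST {λ, c, z}; in Q->P P R (occurrence 1), the suffix after P is nullable, so FOLLOW(P) ⊇ FOLLOW(Q) = {$, c, z}; in Q->P P R (occurrence 2), P is followed by R with FIRST {λ, c, z}; in Q->P P R (occurrence 2), the suffix after P is nullable, so FOLLOW(P) ⊇ FOLLOW(Q) = {$, c, z}; in R->Q Q P, the suffix after P is empty, so FOLLOW(P) ⊇ FOLLOW(R) = {$, c, z}. Thus FOLLOW(P) = {$, c, z}.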